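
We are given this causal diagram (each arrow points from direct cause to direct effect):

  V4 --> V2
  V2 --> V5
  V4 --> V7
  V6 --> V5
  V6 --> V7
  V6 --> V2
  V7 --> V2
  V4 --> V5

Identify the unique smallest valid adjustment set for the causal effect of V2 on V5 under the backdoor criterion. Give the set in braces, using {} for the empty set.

{V4, V6}

Variables eligible for adjustment (non-descendants of V2, excluding V2 and V5): {V4, V6, V7}.
Backdoor paths from V2 to V5:
  P1: V2 <- V4 -> V7 <- V6 -> V5
  P2: V2 <- V4 -> V5
  P3: V2 <- V6 -> V7 <- V4 -> V5
  P4: V2 <- V6 -> V5
  P5: V2 <- V7 <- V4 -> V5
  P6: V2 <- V7 <- V6 -> V5
The empty set is not sufficient: P2 (V2 <- V4 -> V5) has no collider blocking it and no conditioned non-collider, so it is open.
Try {V4, V6}:
  P1: blocked at fork node V4 ∈ conditioning set.
  P2: blocked at fork node V4 ∈ conditioning set.
  P3: blocked at fork node V6 ∈ conditioning set.
  P4: blocked at fork node V6 ∈ conditioning set.
  P5: blocked at fork node V4 ∈ conditioning set.
  P6: blocked at fork node V6 ∈ conditioning set.
{V4, V6} contains no descendant of V2 and blocks every backdoor path.
Every element of {V4, V6} is needed (dropping V4 leaves P2 open; dropping V6 leaves P4 open), so no proper subset is valid.
Among all size-2 subsets of the eligible variables, only {V4, V6} blocks every backdoor path, so it is the unique smallest valid adjustment set.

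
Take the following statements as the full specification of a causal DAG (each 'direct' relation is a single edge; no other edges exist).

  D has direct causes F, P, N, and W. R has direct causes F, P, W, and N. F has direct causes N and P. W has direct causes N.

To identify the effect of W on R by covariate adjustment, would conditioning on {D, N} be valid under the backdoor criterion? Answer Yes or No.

Backdoor paths from W to R (paths whose first edge points into W):
  P1: W <- N -> F <- P -> R
  P2: W <- N -> F -> D <- P -> R
  P3: W <- N -> F -> R
  P4: W <- N -> D <- P -> F -> R
  P5: W <- N -> D <- P -> R
  P6: W <- N -> D <- F <- P -> R
  P7: W <- N -> D <- F -> R
  P8: W <- N -> R
Condition 1 (no descendant of W in the set): FAILS — D is a descendant of W.
Condition 2 (every backdoor path blocked by {D, N}):
  P1: blocked at fork node N ∈ conditioning set.
  P2: blocked at fork node N ∈ conditioning set.
  P3: blocked at fork node N ∈ conditioning set.
  P4: blocked at fork node N ∈ conditioning set.
  P5: blocked at fork node N ∈ conditioning set.
  P6: blocked at fork node N ∈ conditioning set.
  P7: blocked at fork node N ∈ conditioning set.
  P8: blocked at fork node N ∈ conditioning set.
{D, N} does not satisfy the backdoor criterion.

No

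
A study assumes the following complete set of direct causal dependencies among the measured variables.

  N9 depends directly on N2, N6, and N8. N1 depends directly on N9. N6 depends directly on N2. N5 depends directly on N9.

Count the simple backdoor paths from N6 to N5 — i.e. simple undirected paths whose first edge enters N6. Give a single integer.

A backdoor path from N6 to N5 is any simple undirected path whose first edge points into N6 (i.e. leaves N6 via a parent).
Parents of N6: {N2}.
Enumerating:
  P1: N6 <- N2 -> N9 -> N5
That exhausts the simple backdoor paths. Count: 1.

1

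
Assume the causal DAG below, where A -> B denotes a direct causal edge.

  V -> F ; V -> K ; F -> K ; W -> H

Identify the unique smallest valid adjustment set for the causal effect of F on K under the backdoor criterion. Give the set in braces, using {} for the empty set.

{V}

Variables eligible for adjustment (non-descendants of F, excluding F and K): {H, V, W}.
Backdoor paths from F to K:
  P1: F <- V -> K
The empty set is not sufficient: P1 (F <- V -> K) has no collider blocking it and no conditioned non-collider, so it is open.
Try {V}:
  P1: blocked at fork node V ∈ conditioning set.
{V} contains no descendant of F and blocks every backdoor path.
No other singleton works — e.g. {W} leaves P1 open — so {V} is the unique smallest valid adjustment set.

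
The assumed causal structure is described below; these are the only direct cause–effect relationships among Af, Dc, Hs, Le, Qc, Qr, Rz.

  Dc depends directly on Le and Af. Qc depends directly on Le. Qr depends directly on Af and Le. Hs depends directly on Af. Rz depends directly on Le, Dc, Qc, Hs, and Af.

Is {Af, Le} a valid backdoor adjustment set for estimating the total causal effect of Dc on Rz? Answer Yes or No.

Yes

Backdoor paths from Dc to Rz (paths whose first edge points into Dc):
  P1: Dc <- Af -> Hs -> Rz
  P2: Dc <- Af -> Qr <- Le -> Qc -> Rz
  P3: Dc <- Af -> Qr <- Le -> Rz
  P4: Dc <- Af -> Rz
  P5: Dc <- Le -> Qc -> Rz
  P6: Dc <- Le -> Qr <- Af -> Hs -> Rz
  P7: Dc <- Le -> Qr <- Af -> Rz
  P8: Dc <- Le -> Rz
Condition 1 (no descendant of Dc in the set): holds — descendants of Dc are {Rz}; none are in {Af, Le}.
Condition 2 (every backdoor path blocked by {Af, Le}):
  P1: blocked at fork node Af ∈ conditioning set.
  P2: blocked at fork node Af ∈ conditioning set.
  P3: blocked at fork node Af ∈ conditioning set.
  P4: blocked at fork node Af ∈ conditioning set.
  P5: blocked at fork node Le ∈ conditioning set.
  P6: blocked at fork node Le ∈ conditioning set.
  P7: blocked at fork node Le ∈ conditioning set.
  P8: blocked at fork node Le ∈ conditioning set.
{Af, Le} satisfies the backdoor criterion.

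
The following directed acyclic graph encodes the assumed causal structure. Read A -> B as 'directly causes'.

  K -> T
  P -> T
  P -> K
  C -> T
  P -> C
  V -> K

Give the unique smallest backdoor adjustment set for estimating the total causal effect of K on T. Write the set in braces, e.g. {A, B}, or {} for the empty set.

Variables eligible for adjustment (non-descendants of K, excluding K and T): {C, P, V}.
Backdoor paths from K to T:
  P1: K <- P -> C -> T
  P2: K <- P -> T
The empty set is not sufficient: P1 (K <- P -> C -> T) has no collider blocking it and no conditioned non-collider, so it is open.
Try {P}:
  P1: blocked at fork node P ∈ conditioning set.
  P2: blocked at fork node P ∈ conditioning set.
{P} contains no descendant of K and blocks every backdoor path.
No other singleton works — e.g. {V} leaves P1 open — so {P} is the unique smallest valid adjustment set.

{P}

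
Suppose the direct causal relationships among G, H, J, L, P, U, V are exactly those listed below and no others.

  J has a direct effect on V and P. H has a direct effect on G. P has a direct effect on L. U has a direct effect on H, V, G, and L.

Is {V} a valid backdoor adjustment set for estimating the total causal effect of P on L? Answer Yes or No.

No

Backdoor paths from P to L (paths whose first edge points into P):
  P1: P <- J -> V <- U -> L
Condition 1 (no descendant of P in the set): holds — descendants of P are {L}; none are in {V}.
Condition 2 (every backdoor path blocked by {V}):
  P1: open — collider(s) V are conditioned on (or have a conditioned descendant) and no non-collider on the path is in the set.
{V} does not satisfy the backdoor criterion.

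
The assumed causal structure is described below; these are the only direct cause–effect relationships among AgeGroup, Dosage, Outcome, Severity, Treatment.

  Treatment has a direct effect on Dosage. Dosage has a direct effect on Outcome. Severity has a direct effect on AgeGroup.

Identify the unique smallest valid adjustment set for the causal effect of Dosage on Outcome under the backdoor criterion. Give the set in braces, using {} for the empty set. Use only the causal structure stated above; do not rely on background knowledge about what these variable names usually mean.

{}

Variables eligible for adjustment (non-descendants of Dosage, excluding Dosage and Outcome): {AgeGroup, Severity, Treatment}.
Backdoor paths from Dosage to Outcome:
  (none)
With no backdoor paths the empty set already satisfies the criterion, and it is trivially minimal.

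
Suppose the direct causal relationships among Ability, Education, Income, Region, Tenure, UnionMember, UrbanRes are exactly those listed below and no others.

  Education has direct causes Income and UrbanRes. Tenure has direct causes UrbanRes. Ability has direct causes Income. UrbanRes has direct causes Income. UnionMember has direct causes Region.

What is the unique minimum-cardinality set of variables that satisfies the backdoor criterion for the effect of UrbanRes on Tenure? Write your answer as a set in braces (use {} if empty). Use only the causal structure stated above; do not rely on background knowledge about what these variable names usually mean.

Variables eligible for adjustment (non-descendants of UrbanRes, excluding UrbanRes and Tenure): {Ability, Income, Region, UnionMember}.
Backdoor paths from UrbanRes to Tenure:
  (none)
With no backdoor paths the empty set already satisfies the criterion, and it is trivially minimal.

{}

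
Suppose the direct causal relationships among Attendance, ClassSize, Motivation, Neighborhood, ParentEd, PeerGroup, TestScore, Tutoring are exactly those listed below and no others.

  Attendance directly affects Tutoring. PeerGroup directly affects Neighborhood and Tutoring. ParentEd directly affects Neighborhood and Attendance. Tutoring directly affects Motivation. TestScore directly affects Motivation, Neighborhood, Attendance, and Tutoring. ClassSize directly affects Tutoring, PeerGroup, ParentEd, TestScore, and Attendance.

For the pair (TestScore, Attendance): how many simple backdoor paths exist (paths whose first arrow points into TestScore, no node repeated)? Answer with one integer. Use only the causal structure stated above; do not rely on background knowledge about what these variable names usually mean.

A backdoor path from TestScore to Attendance is any simple undirected path whose first edge points into TestScore (i.e. leaves TestScore via a parent).
Parents of TestScore: {ClassSize}.
Enumerating:
  P1: TestScore <- ClassSize -> PeerGroup -> Neighborhood <- ParentEd -> Attendance
  P2: TestScore <- ClassSize -> PeerGroup -> Tutoring <- Attendance
  P3: TestScore <- ClassSize -> ParentEd -> Neighborhood <- PeerGroup -> Tutoring <- Attendance
  P4: TestScore <- ClassSize -> ParentEd -> Attendance
  P5: TestScore <- ClassSize -> Attendance
  P6: TestScore <- ClassSize -> Tutoring <- PeerGroup -> Neighborhood <- ParentEd -> Attendance
  P7: TestScore <- ClassSize -> Tutoring <- Attendance
That exhausts the simple backdoor paths. Count: 7.

7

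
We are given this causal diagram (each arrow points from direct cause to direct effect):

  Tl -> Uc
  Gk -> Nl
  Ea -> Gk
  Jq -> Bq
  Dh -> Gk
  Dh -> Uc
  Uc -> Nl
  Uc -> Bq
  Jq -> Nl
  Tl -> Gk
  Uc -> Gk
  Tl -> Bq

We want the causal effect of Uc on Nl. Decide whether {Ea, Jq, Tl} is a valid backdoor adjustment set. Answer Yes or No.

No

Backdoor paths from Uc to Nl (paths whose first edge points into Uc):
  P1: Uc <- Dh -> Gk <- Tl -> Bq <- Jq -> Nl
  P2: Uc <- Dh -> Gk -> Nl
  P3: Uc <- Tl -> Gk -> Nl
  P4: Uc <- Tl -> Bq <- Jq -> Nl
Condition 1 (no descendant of Uc in the set): holds — descendants of Uc are {Bq, Gk, Nl}; none are in {Ea, Jq, Tl}.
Condition 2 (every backdoor path blocked by {Ea, Jq, Tl}):
  P1: blocked at collider Gk (neither it nor any descendant is in the conditioning set).
  P2: open — no interior node is in the conditioning set.
  P3: blocked at fork node Tl ∈ conditioning set.
  P4: blocked at fork node Tl ∈ conditioning set.
{Ea, Jq, Tl} does not satisfy the backdoor criterion.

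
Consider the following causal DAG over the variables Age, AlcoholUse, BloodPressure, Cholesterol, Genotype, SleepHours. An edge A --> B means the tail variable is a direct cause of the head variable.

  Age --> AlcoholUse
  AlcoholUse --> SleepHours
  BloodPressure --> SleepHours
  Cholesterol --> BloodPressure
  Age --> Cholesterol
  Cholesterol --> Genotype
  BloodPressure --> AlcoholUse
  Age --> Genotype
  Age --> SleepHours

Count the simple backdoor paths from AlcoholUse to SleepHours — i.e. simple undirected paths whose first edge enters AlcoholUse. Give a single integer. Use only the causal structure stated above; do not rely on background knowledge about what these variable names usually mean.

6

A backdoor path from AlcoholUse to SleepHours is any simple undirected path whose first edge points into AlcoholUse (i.e. leaves AlcoholUse via a parent).
Parents of AlcoholUse: {Age, BloodPressure}.
Enumerating:
  P1: AlcoholUse <- Age -> Cholesterol -> BloodPressure -> SleepHours
  P2: AlcoholUse <- Age -> SleepHours
  P3: AlcoholUse <- Age -> Genotype <- Cholesterol -> BloodPressure -> SleepHours
  P4: AlcoholUse <- BloodPressure <- Cholesterol <- Age -> SleepHours
  P5: AlcoholUse <- BloodPressure <- Cholesterol -> Genotype <- Age -> SleepHours
  P6: AlcoholUse <- BloodPressure -> SleepHours
That exhausts the simple backdoor paths. Count: 6.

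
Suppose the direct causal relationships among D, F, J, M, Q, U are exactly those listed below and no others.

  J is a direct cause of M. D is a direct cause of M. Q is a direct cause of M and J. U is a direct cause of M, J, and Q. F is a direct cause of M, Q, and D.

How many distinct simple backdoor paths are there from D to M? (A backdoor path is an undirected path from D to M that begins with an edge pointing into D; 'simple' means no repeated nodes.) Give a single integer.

A backdoor path from D to M is any simple undirected path whose first edge points into D (i.e. leaves D via a parent).
Parents of D: {F}.
Enumerating:
  P1: D <- F -> Q <- U -> J -> M
  P2: D <- F -> Q <- U -> M
  P3: D <- F -> Q -> J <- U -> M
  P4: D <- F -> Q -> J -> M
  P5: D <- F -> Q -> M
  P6: D <- F -> M
That exhausts the simple backdoor paths. Count: 6.

6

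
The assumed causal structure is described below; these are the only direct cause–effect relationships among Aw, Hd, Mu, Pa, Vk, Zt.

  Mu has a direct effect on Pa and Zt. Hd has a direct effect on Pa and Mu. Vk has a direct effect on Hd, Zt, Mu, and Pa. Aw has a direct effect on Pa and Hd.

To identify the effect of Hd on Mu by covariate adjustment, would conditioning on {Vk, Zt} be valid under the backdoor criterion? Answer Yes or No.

No

Backdoor paths from Hd to Mu (paths whose first edge points into Hd):
  P1: Hd <- Aw -> Pa <- Vk -> Mu
  P2: Hd <- Aw -> Pa <- Vk -> Zt <- Mu
  P3: Hd <- Aw -> Pa <- Mu
  P4: Hd <- Vk -> Mu
  P5: Hd <- Vk -> Pa <- Mu
  P6: Hd <- Vk -> Zt <- Mu
Condition 1 (no descendant of Hd in the set): FAILS — Zt is a descendant of Hd.
Condition 2 (every backdoor path blocked by {Vk, Zt}):
  P1: blocked at collider Pa (neither it nor any descendant is in the conditioning set).
  P2: blocked at collider Pa (neither it nor any descendant is in the conditioning set).
  P3: blocked at collider Pa (neither it nor any descendant is in the conditioning set).
  P4: blocked at fork node Vk ∈ conditioning set.
  P5: blocked at fork node Vk ∈ conditioning set.
  P6: blocked at fork node Vk ∈ conditioning set.
{Vk, Zt} does not satisfy the backdoor criterion.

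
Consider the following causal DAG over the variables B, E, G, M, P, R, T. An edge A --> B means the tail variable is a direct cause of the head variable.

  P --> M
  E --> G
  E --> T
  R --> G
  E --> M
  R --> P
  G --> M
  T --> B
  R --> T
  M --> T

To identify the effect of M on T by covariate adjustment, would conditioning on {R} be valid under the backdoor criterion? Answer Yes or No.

No

Backdoor paths from M to T (paths whose first edge points into M):
  P1: M <- E -> G <- R -> T
  P2: M <- E -> T
  P3: M <- P <- R -> G <- E -> T
  P4: M <- P <- R -> T
  P5: M <- G <- E -> T
  P6: M <- G <- R -> T
Condition 1 (no descendant of M in the set): holds — descendants of M are {B, T}; none are in {R}.
Condition 2 (every backdoor path blocked by {R}):
  P1: blocked at collider G (neither it nor any descendant is in the conditioning set).
  P2: open — no interior node is in the conditioning set.
  P3: blocked at fork node R ∈ conditioning set.
  P4: blocked at fork node R ∈ conditioning set.
  P5: open — no interior node is in the conditioning set.
  P6: blocked at fork node R ∈ conditioning set.
{R} does not satisfy the backdoor criterion.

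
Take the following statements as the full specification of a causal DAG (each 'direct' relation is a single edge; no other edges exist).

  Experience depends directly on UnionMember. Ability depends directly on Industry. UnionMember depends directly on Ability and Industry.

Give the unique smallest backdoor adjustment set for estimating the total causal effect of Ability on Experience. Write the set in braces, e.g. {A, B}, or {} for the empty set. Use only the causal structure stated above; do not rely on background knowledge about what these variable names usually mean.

{Industry}

Variables eligible for adjustment (non-descendants of Ability, excluding Ability and Experience): {Industry}.
Backdoor paths from Ability to Experience:
  P1: Ability <- Industry -> UnionMember -> Experience
The empty set is not sufficient: P1 (Ability <- Industry -> UnionMember -> Experience) has no collider blocking it and no conditioned non-collider, so it is open.
Try {Industry}:
  P1: blocked at fork node Industry ∈ conditioning set.
{Industry} contains no descendant of Ability and blocks every backdoor path.
{Industry} is the unique smallest valid adjustment set.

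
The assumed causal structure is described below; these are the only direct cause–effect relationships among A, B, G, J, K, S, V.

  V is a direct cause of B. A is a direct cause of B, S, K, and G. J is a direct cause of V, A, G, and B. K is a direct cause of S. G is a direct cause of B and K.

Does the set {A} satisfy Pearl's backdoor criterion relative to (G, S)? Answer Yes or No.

Backdoor paths from G to S (paths whose first edge points into G):
  P1: G <- J -> V -> B <- A -> K -> S
  P2: G <- J -> V -> B <- A -> S
  P3: G <- J -> A -> K -> S
  P4: G <- J -> A -> S
  P5: G <- J -> B <- A -> K -> S
  P6: G <- J -> B <- A -> S
  P7: G <- A -> K -> S
  P8: G <- A -> S
Condition 1 (no descendant of G in the set): holds — descendants of G are {B, K, S}; none are in {A}.
Condition 2 (every backdoor path blocked by {A}):
  P1: blocked at collider B (neither it nor any descendant is in the conditioning set).
  P2: blocked at collider B (neither it nor any descendant is in the conditioning set).
  P3: blocked at chain node A ∈ conditioning set.
  P4: blocked at chain node A ∈ conditioning set.
  P5: blocked at collider B (neither it nor any descendant is in the conditioning set).
  P6: blocked at collider B (neither it nor any descendant is in the conditioning set).
  P7: blocked at fork node A ∈ conditioning set.
  P8: blocked at fork node A ∈ conditioning set.
{A} satisfies the backdoor criterion.

Yes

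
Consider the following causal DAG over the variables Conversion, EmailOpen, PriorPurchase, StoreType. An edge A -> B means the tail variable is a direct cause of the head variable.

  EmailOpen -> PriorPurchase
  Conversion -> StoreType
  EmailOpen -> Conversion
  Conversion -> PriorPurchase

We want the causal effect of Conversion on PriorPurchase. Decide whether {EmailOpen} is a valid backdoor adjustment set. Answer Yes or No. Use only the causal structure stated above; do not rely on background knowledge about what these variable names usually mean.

Backdoor paths from Conversion to PriorPurchase (paths whose first edge points into Conversion):
  P1: Conversion <- EmailOpen -> PriorPurchase
Condition 1 (no descendant of Conversion in the set): holds — descendants of Conversion are {PriorPurchase, StoreType}; none are in {EmailOpen}.
Condition 2 (every backdoor path blocked by {EmailOpen}):
  P1: blocked at fork node EmailOpen ∈ conditioning set.
{EmailOpen} satisfies the backdoor criterion.

Yes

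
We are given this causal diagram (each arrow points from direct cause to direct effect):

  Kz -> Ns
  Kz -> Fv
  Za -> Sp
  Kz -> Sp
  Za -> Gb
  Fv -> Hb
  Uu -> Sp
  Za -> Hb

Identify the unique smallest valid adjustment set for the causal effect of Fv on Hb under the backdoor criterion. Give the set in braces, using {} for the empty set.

Variables eligible for adjustment (non-descendants of Fv, excluding Fv and Hb): {Gb, Kz, Ns, Sp, Uu, Za}.
Backdoor paths from Fv to Hb:
  P1: Fv <- Kz -> Sp <- Za -> Hb
Each backdoor path contains an unconditioned collider, so every path is already blocked with the empty conditioning set:
  P1: blocked at collider Sp (neither it nor any descendant is in the conditioning set).
The empty set is therefore the unique smallest valid set.

{}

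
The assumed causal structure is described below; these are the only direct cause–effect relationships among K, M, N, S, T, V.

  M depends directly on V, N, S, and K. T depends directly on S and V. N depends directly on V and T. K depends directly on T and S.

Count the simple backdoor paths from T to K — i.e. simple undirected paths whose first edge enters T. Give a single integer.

A backdoor path from T to K is any simple undirected path whose first edge points into T (i.e. leaves T via a parent).
Parents of T: {S, V}.
Enumerating:
  P1: T <- S -> K
  P2: T <- S -> M <- K
  P3: T <- V -> N -> M <- S -> K
  P4: T <- V -> N -> M <- K
  P5: T <- V -> M <- S -> K
  P6: T <- V -> M <- K
That exhausts the simple backdoor paths. Count: 6.

6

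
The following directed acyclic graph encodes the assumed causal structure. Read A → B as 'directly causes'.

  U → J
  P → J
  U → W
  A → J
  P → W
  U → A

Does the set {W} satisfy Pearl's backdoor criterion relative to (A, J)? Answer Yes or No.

No

Backdoor paths from A to J (paths whose first edge points into A):
  P1: A <- U -> W <- P -> J
  P2: A <- U -> J
Condition 1 (no descendant of A in the set): holds — descendants of A are {J}; none are in {W}.
Condition 2 (every backdoor path blocked by {W}):
  P1: open — collider(s) W are conditioned on (or have a conditioned descendant) and no non-collider on the path is in the set.
  P2: open — no interior node is in the conditioning set.
{W} does not satisfy the backdoor criterion.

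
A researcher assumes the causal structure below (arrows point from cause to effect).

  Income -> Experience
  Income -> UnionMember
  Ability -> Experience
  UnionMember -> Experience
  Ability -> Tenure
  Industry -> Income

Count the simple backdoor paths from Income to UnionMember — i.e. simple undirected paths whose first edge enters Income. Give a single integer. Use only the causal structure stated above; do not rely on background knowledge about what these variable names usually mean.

A backdoor path from Income to UnionMember is any simple undirected path whose first edge points into Income (i.e. leaves Income via a parent).
Parents of Income: {Industry}.
No simple path from any parent of Income reaches UnionMember without revisiting Income, so there are no backdoor paths.

0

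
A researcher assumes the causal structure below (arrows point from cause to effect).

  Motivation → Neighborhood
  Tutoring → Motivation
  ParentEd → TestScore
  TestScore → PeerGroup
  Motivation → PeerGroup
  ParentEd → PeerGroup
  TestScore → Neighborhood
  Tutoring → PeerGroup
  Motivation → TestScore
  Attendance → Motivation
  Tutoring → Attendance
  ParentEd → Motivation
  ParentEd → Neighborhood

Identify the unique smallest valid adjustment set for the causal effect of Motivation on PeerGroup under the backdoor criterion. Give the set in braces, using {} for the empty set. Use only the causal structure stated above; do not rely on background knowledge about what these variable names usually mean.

{ParentEd, Tutoring}

Variables eligible for adjustment (non-descendants of Motivation, excluding Motivation and PeerGroup): {Attendance, ParentEd, Tutoring}.
Backdoor paths from Motivation to PeerGroup:
  P1: Motivation <- Tutoring -> PeerGroup
  P2: Motivation <- ParentEd -> TestScore -> PeerGroup
  P3: Motivation <- ParentEd -> PeerGroup
  P4: Motivation <- ParentEd -> Neighborhood <- TestScore -> PeerGroup
  P5: Motivation <- Attendance <- Tutoring -> PeerGroup
The empty set is not sufficient: P1 (Motivation <- Tutoring -> PeerGroup) has no collider blocking it and no conditioned non-collider, so it is open.
Try {ParentEd, Tutoring}:
  P1: blocked at fork node Tutoring ∈ conditioning set.
  P2: blocked at fork node ParentEd ∈ conditioning set.
  P3: blocked at fork node ParentEd ∈ conditioning set.
  P4: blocked at fork node ParentEd ∈ conditioning set.
  P5: blocked at fork node Tutoring ∈ conditioning set.
{ParentEd, Tutoring} contains no descendant of Motivation and blocks every backdoor path.
Every element of {ParentEd, Tutoring} is needed (dropping ParentEd leaves P2 open; dropping Tutoring leaves P1 open), so no proper subset is valid.
Among all size-2 subsets of the eligible variables, only {ParentEd, Tutoring} blocks every backdoor path, so it is the unique smallest valid adjustment set.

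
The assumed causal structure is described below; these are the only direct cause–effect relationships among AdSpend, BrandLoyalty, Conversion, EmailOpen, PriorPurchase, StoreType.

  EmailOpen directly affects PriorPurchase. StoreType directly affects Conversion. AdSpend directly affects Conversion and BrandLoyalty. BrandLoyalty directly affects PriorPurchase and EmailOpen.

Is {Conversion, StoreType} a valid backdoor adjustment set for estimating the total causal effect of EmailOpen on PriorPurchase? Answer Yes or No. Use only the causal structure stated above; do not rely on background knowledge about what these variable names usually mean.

No

Backdoor paths from EmailOpen to PriorPurchase (paths whose first edge points into EmailOpen):
  P1: EmailOpen <- BrandLoyalty -> PriorPurchase
Condition 1 (no descendant of EmailOpen in the set): holds — descendants of EmailOpen are {PriorPurchase}; none are in {Conversion, StoreType}.
Condition 2 (every backdoor path blocked by {Conversion, StoreType}):
  P1: open — no interior node is in the conditioning set.
{Conversion, StoreType} does not satisfy the backdoor criterion.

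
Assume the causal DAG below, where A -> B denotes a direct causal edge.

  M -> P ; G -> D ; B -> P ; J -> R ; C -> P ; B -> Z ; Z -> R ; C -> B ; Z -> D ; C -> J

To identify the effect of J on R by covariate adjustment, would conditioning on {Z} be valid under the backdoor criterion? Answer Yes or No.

Yes

Backdoor paths from J to R (paths whose first edge points into J):
  P1: J <- C -> B -> Z -> R
  P2: J <- C -> P <- B -> Z -> R
Condition 1 (no descendant of J in the set): holds — descendants of J are {R}; none are in {Z}.
Condition 2 (every backdoor path blocked by {Z}):
  P1: blocked at chain node Z ∈ conditioning set.
  P2: blocked at collider P (neither it nor any descendant is in the conditioning set).
{Z} satisfies the backdoor criterion.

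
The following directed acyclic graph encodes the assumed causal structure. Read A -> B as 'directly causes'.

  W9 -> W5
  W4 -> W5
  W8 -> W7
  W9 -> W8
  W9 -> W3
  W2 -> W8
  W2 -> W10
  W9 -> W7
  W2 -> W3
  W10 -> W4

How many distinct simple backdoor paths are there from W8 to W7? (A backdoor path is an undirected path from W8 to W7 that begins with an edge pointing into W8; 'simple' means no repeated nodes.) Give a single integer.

A backdoor path from W8 to W7 is any simple undirected path whose first edge points into W8 (i.e. leaves W8 via a parent).
Parents of W8: {W2, W9}.
Enumerating:
  P1: W8 <- W9 -> W7
  P2: W8 <- W2 -> W10 -> W4 -> W5 <- W9 -> W7
  P3: W8 <- W2 -> W3 <- W9 -> W7
That exhausts the simple backdoor paths. Count: 3.

3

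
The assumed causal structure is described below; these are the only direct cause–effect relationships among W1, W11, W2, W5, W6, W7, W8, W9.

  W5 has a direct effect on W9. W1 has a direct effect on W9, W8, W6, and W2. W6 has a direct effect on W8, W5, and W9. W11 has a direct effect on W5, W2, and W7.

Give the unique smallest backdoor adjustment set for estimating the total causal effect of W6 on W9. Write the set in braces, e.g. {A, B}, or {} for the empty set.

Variables eligible for adjustment (non-descendants of W6, excluding W6 and W9): {W1, W11, W2, W7}.
Backdoor paths from W6 to W9:
  P1: W6 <- W1 -> W9
  P2: W6 <- W1 -> W2 <- W11 -> W5 -> W9
The empty set is not sufficient: P1 (W6 <- W1 -> W9) has no collider blocking it and no conditioned non-collider, so it is open.
Try {W1}:
  P1: blocked at fork node W1 ∈ conditioning set.
  P2: blocked at fork node W1 ∈ conditioning set.
{W1} contains no descendant of W6 and blocks every backdoor path.
No other singleton works — e.g. {W11} leaves P1 open — so {W1} is the unique smallest valid adjustment set.

{W1}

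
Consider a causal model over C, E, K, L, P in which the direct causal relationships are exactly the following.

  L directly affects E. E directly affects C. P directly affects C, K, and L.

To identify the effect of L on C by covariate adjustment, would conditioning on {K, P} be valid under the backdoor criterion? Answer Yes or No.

Yes

Backdoor paths from L to C (paths whose first edge points into L):
  P1: L <- P -> C
Condition 1 (no descendant of L in the set): holds — descendants of L are {C, E}; none are in {K, P}.
Condition 2 (every backdoor path blocked by {K, P}):
  P1: blocked at fork node P ∈ conditioning set.
{K, P} satisfies the backdoor criterion.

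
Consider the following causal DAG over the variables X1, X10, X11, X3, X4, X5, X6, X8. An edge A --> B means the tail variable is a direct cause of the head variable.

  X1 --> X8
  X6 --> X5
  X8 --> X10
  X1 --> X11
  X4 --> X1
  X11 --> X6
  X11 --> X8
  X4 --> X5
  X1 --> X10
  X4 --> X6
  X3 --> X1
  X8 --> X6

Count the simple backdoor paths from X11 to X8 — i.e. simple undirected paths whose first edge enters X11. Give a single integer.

A backdoor path from X11 to X8 is any simple undirected path whose first edge points into X11 (i.e. leaves X11 via a parent).
Parents of X11: {X1}.
Enumerating:
  P1: X11 <- X1 <- X4 -> X6 <- X8
  P2: X11 <- X1 <- X4 -> X5 <- X6 <- X8
  P3: X11 <- X1 -> X8
  P4: X11 <- X1 -> X10 <- X8
That exhausts the simple backdoor paths. Count: 4.

4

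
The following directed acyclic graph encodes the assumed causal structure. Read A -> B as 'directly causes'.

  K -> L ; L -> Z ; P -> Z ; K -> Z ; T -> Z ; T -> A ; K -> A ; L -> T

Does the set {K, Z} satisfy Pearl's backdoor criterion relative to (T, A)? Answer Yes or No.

Backdoor paths from T to A (paths whose first edge points into T):
  P1: T <- L <- K -> A
  P2: T <- L -> Z <- K -> A
Condition 1 (no descendant of T in the set): FAILS — Z is a descendant of T.
Condition 2 (every backdoor path blocked by {K, Z}):
  P1: blocked at fork node K ∈ conditioning set.
  P2: blocked at fork node K ∈ conditioning set.
{K, Z} does not satisfy the backdoor criterion.

No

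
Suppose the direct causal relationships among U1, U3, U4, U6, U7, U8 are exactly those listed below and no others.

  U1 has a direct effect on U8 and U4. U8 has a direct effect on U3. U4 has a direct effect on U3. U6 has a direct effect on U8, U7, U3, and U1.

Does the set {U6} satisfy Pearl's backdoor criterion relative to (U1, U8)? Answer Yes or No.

Yes

Backdoor paths from U1 to U8 (paths whose first edge points into U1):
  P1: U1 <- U6 -> U8
  P2: U1 <- U6 -> U3 <- U8
Condition 1 (no descendant of U1 in the set): holds — descendants of U1 are {U3, U4, U8}; none are in {U6}.
Condition 2 (every backdoor path blocked by {U6}):
  P1: blocked at fork node U6 ∈ conditioning set.
  P2: blocked at fork node U6 ∈ conditioning set.
{U6} satisfies the backdoor criterion.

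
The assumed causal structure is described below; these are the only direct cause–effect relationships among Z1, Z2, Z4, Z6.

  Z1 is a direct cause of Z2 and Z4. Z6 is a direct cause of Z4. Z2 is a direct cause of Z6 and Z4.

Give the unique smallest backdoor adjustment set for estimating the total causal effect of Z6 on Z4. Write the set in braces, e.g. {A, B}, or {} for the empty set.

Variables eligible for adjustment (non-descendants of Z6, excluding Z6 and Z4): {Z1, Z2}.
Backdoor paths from Z6 to Z4:
  P1: Z6 <- Z2 <- Z1 -> Z4
  P2: Z6 <- Z2 -> Z4
The empty set is not sufficient: P1 (Z6 <- Z2 <- Z1 -> Z4) has no collider blocking it and no conditioned non-collider, so it is open.
Try {Z2}:
  P1: blocked at chain node Z2 ∈ conditioning set.
  P2: blocked at fork node Z2 ∈ conditioning set.
{Z2} contains no descendant of Z6 and blocks every backdoor path.
No other singleton works — e.g. {Z1} leaves P2 open — so {Z2} is the unique smallest valid adjustment set.

{Z2}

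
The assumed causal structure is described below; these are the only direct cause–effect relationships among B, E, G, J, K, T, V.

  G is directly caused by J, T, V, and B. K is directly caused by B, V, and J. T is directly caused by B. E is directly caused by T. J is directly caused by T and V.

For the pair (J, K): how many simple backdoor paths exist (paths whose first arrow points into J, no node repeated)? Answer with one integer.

7

A backdoor path from J to K is any simple undirected path whose first edge points into J (i.e. leaves J via a parent).
Parents of J: {T, V}.
Enumerating:
  P1: J <- T <- B -> K
  P2: J <- T <- B -> G <- V -> K
  P3: J <- T -> G <- B -> K
  P4: J <- T -> G <- V -> K
  P5: J <- V -> K
  P6: J <- V -> G <- B -> K
  P7: J <- V -> G <- T <- B -> K
That exhausts the simple backdoor paths. Count: 7.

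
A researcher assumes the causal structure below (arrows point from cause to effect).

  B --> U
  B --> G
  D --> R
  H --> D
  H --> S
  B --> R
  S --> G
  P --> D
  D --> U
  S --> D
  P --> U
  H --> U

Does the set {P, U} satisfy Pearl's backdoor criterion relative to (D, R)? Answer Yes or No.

Backdoor paths from D to R (paths whose first edge points into D):
  P1: D <- P -> U <- B -> R
  P2: D <- P -> U <- H -> S -> G <- B -> R
  P3: D <- H -> S -> G <- B -> R
  P4: D <- H -> U <- B -> R
  P5: D <- S <- H -> U <- B -> R
  P6: D <- S -> G <- B -> R
Condition 1 (no descendant of D in the set): FAILS — U is a descendant of D.
Condition 2 (every backdoor path blocked by {P, U}):
  P1: blocked at fork node P ∈ conditioning set.
  P2: blocked at fork node P ∈ conditioning set.
  P3: blocked at collider G (neither it nor any descendant is in the conditioning set).
  P4: open — collider(s) U are conditioned on (or have a conditioned descendant) and no non-collider on the path is in the set.
  P5: open — collider(s) U are conditioned on (or have a conditioned descendant) and no non-collider on the path is in the set.
  P6: blocked at collider G (neither it nor any descendant is in the conditioning set).
{P, U} does not satisfy the backdoor criterion.

No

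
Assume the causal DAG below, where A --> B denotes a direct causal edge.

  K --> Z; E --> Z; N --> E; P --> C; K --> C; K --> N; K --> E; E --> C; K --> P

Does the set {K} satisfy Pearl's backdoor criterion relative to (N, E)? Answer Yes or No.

Yes

Backdoor paths from N to E (paths whose first edge points into N):
  P1: N <- K -> P -> C <- E
  P2: N <- K -> E
  P3: N <- K -> Z <- E
  P4: N <- K -> C <- E
Condition 1 (no descendant of N in the set): holds — descendants of N are {C, E, Z}; none are in {K}.
Condition 2 (every backdoor path blocked by {K}):
  P1: blocked at fork node K ∈ conditioning set.
  P2: blocked at fork node K ∈ conditioning set.
  P3: blocked at fork node K ∈ conditioning set.
  P4: blocked at fork node K ∈ conditioning set.
{K} satisfies the backdoor criterion.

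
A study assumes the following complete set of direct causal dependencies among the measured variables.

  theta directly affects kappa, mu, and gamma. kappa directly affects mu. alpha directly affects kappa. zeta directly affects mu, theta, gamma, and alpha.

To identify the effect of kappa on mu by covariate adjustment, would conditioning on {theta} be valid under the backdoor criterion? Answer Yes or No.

Backdoor paths from kappa to mu (paths whose first edge points into kappa):
  P1: kappa <- theta <- zeta -> mu
  P2: kappa <- theta -> mu
  P3: kappa <- theta -> gamma <- zeta -> mu
  P4: kappa <- alpha <- zeta -> theta -> mu
  P5: kappa <- alpha <- zeta -> mu
  P6: kappa <- alpha <- zeta -> gamma <- theta -> mu
Condition 1 (no descendant of kappa in the set): holds — descendants of kappa are {mu}; none are in {theta}.
Condition 2 (every backdoor path blocked by {theta}):
  P1: blocked at chain node theta ∈ conditioning set.
  P2: blocked at fork node theta ∈ conditioning set.
  P3: blocked at fork node theta ∈ conditioning set.
  P4: blocked at chain node theta ∈ conditioning set.
  P5: open — no interior node is in the conditioning set.
  P6: blocked at collider gamma (neither it nor any descendant is in the conditioning set).
{theta} does not satisfy the backdoor criterion.

No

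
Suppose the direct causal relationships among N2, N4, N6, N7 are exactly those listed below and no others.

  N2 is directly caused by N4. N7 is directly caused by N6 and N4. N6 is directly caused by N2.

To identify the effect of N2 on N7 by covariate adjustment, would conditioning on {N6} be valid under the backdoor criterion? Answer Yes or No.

Backdoor paths from N2 to N7 (paths whose first edge points into N2):
  P1: N2 <- N4 -> N7
Condition 1 (no descendant of N2 in the set): FAILS — N6 is a descendant of N2.
Condition 2 (every backdoor path blocked by {N6}):
  P1: open — no interior node is in the conditioning set.
{N6} does not satisfy the backdoor criterion.

No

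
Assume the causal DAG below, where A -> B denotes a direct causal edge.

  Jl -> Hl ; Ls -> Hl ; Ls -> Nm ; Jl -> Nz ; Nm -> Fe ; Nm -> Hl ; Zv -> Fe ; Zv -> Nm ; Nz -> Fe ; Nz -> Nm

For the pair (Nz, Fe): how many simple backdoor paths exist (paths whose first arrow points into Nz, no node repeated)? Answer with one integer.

4

A backdoor path from Nz to Fe is any simple undirected path whose first edge points into Nz (i.e. leaves Nz via a parent).
Parents of Nz: {Jl}.
Enumerating:
  P1: Nz <- Jl -> Hl <- Ls -> Nm <- Zv -> Fe
  P2: Nz <- Jl -> Hl <- Ls -> Nm -> Fe
  P3: Nz <- Jl -> Hl <- Nm <- Zv -> Fe
  P4: Nz <- Jl -> Hl <- Nm -> Fe
That exhausts the simple backdoor paths. Count: 4.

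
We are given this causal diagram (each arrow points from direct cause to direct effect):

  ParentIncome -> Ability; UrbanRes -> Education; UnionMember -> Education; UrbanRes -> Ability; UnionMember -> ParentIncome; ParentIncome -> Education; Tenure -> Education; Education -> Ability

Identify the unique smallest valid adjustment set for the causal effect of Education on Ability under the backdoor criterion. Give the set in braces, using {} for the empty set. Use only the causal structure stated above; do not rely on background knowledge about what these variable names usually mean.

Variables eligible for adjustment (non-descendants of Education, excluding Education and Ability): {ParentIncome, Tenure, UnionMember, UrbanRes}.
Backdoor paths from Education to Ability:
  P1: Education <- UnionMember -> ParentIncome -> Ability
  P2: Education <- ParentIncome -> Ability
  P3: Education <- UrbanRes -> Ability
The empty set is not sufficient: P1 (Education <- UnionMember -> ParentIncome -> Ability) has no collider blocking it and no conditioned non-collider, so it is open.
Try {ParentIncome, UrbanRes}:
  P1: blocked at chain node ParentIncome ∈ conditioning set.
  P2: blocked at fork node ParentIncome ∈ conditioning set.
  P3: blocked at fork node UrbanRes ∈ conditioning set.
{ParentIncome, UrbanRes} contains no descendant of Education and blocks every backdoor path.
Every element of {ParentIncome, UrbanRes} is needed (dropping ParentIncome leaves P1 open; dropping UrbanRes leaves P3 open), so no proper subset is valid.
Among all size-2 subsets of the eligible variables, only {ParentIncome, UrbanRes} blocks every backdoor path, so it is the unique smallest valid adjustment set.

{ParentIncome, UrbanRes}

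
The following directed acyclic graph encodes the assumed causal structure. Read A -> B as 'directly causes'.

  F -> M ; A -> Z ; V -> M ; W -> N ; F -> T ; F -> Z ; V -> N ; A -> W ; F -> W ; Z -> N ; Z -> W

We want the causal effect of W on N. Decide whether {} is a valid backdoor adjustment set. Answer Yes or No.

Backdoor paths from W to N (paths whose first edge points into W):
  P1: W <- A -> Z <- F -> M <- V -> N
  P2: W <- A -> Z -> N
  P3: W <- F -> Z -> N
  P4: W <- F -> M <- V -> N
  P5: W <- Z <- F -> M <- V -> N
  P6: W <- Z -> N
Condition 1 (no descendant of W in the set): holds — descendants of W are {N}; none are in {}.
Condition 2 (every backdoor path blocked by {}):
  P1: blocked at collider Z (neither it nor any descendant is in the conditioning set).
  P2: open — no interior node is in the conditioning set.
  P3: open — no interior node is in the conditioning set.
  P4: blocked at collider M (neither it nor any descendant is in the conditioning set).
  P5: blocked at collider M (neither it nor any descendant is in the conditioning set).
  P6: open — no interior node is in the conditioning set.
{} does not satisfy the backdoor criterion.

No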